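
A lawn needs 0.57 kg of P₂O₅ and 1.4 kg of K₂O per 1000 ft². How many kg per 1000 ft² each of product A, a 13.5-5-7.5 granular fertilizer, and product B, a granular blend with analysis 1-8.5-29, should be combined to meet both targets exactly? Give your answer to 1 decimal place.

With a, b = kg per 1000 ft² of product A and product B:
P₂O₅: 0.05·a + 0.085·b = 0.57
K₂O: 0.075·a + 0.29·b = 1.4
From row1: a = (0.57 − 0.085·b) / 0.05.
Into row2: 0.075·(0.57 − 0.085·b)/0.05 + 0.29·b = 1.4 → b = 3.35385, a = 5.69846.

5.7 kg product A, 3.4 kg product B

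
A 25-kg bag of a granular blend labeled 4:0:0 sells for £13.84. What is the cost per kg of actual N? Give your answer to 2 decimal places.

£13.84 per kg N

N in bag = 25 × 4% = 1 kg.
Cost per kg N = £13.84 / 1 = £13.8400.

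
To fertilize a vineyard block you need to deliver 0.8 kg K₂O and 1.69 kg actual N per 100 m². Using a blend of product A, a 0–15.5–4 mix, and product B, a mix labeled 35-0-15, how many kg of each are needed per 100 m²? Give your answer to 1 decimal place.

1.9 kg product A, 4.8 kg product B

Per-100 m² balance (a = product A, b = product B):
K₂O: 0.04·a + 0.15·b = 0.8
N: 0·a + 0.35·b = 1.69
Solving simultaneously: a = 1.89286, b = 4.82857.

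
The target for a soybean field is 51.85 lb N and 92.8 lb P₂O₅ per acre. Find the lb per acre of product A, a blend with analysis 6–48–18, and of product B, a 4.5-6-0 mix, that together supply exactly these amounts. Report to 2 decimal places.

59.17 lb product A, 1073.33 lb product B

Per-acre balance (a = product A, b = product B):
N: 0.06·a + 0.045·b = 51.85
P₂O₅: 0.48·a + 0.06·b = 92.8
Eliminate a: (row1) − 0.06/0.48·(row2) → 0.0375·b = 40.25, so b = 1073.333.
Back-substitute: a = (51.85 − 0.045·1073.333) / 0.06 = 59.1667.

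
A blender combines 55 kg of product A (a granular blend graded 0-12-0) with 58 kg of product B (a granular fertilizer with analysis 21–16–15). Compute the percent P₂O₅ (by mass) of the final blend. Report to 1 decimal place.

14.1% P₂O₅

Total mass = 55 + 58 = 113 kg.
P₂O₅ mass = 12%×55 + 16%×58 = 15.88 kg.
% P₂O₅ = 15.88 / 113 = 14.0531%.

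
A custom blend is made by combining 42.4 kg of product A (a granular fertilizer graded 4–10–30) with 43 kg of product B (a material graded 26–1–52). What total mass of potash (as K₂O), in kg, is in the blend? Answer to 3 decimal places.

35.080 kg K₂O

K₂O mass = 30%×42.4 + 52%×43 = 35.08 kg.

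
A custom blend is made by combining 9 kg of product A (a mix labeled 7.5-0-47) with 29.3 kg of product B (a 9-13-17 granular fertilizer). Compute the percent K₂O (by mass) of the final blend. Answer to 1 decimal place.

24.0% K₂O

Total mass = 9 + 29.3 = 38.3 kg.
K₂O mass = 47%×9 + 17%×29.3 = 9.211 kg.
% K₂O = 9.211 / 38.3 = 24.0496%.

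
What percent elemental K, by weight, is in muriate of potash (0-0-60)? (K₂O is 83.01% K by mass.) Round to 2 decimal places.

49.81% K

%K = 60 × 0.8301 = 49.806%.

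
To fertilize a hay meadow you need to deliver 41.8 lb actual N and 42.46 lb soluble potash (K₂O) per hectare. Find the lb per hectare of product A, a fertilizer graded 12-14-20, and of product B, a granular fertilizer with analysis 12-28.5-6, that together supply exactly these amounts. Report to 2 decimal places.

154.00 lb product A, 194.33 lb product B

Per-hectare balance (a = product A, b = product B):
N: 0.12·a + 0.12·b = 41.8
K₂O: 0.2·a + 0.06·b = 42.46
Eliminate b: (row1) − 0.12/0.06·(row2) → -0.28·a = -43.12, so a = 154.
Then b = (42.46 − 0.2·154) / 0.06 = 194.333.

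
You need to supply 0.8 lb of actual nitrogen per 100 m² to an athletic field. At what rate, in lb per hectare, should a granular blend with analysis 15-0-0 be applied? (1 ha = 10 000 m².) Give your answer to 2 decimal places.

533.33 lb of product per hectare

Product per 100 m² = 0.8 / 15% = 5.33333 lb.
Convert to per hectare: 5.33333 × 100 = 533.333 lb.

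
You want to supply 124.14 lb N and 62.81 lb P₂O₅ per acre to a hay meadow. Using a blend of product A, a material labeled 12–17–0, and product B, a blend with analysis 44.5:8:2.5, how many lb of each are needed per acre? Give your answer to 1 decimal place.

272.8 lb product A, 205.4 lb product B

With a, b = lb per acre of product A and product B:
N: 0.12·a + 0.445·b = 124.14
P₂O₅: 0.17·a + 0.08·b = 62.81
From row1: a = (124.14 − 0.445·b) / 0.12.
Into row2: 0.17·(124.14 − 0.445·b)/0.12 + 0.08·b = 62.81 → b = 205.399, a = 272.812.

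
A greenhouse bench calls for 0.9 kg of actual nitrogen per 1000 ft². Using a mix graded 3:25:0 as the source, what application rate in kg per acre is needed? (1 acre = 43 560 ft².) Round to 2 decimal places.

Product per 1000 ft² = 0.9 / 3% = 30 kg.
Convert to per acre: 30 × 43.56 = 1306.8 kg.

1306.80 kg of product per acre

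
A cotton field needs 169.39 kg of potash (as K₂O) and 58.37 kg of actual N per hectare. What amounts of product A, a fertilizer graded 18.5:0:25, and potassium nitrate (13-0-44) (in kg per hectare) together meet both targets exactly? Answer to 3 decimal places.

With a, b = kg per hectare of product A and potassium nitrate:
K₂O: 0.25·a + 0.44·b = 169.39
N: 0.185·a + 0.13·b = 58.37
Eliminate b: (row1) − 0.44/0.13·(row2) → -0.376154·a = -28.17, so a = 74.8896.
Then b = (58.37 − 0.185·74.8896) / 0.13 = 342.4264.

74.890 kg product A, 342.426 kg potassium nitrate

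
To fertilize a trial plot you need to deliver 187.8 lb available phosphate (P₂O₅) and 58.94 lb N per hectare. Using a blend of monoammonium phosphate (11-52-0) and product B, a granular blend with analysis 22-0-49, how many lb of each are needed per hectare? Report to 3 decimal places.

Per-hectare balance (a = monoammonium phosphate, b = product B):
P₂O₅: 0.52·a + 0·b = 187.8
N: 0.11·a + 0.22·b = 58.94
Solving simultaneously: a = 361.1538, b = 87.3322.

361.154 lb monoammonium phosphate, 87.332 lb product B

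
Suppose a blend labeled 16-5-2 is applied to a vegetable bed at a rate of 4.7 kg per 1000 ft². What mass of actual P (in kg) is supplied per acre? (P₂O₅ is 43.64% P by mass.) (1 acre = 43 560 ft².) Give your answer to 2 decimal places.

P₂O₅ per 1000 ft² = 4.7 × 5% = 0.235 kg.
Elemental P = 0.235 × 0.4364 = 0.102554 kg per 1000 ft².
Convert to per acre: 0.102554 × 43.56 = 4.46725 kg.

4.47 kg P per acre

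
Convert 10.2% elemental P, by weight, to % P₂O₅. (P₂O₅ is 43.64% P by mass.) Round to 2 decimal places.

%P₂O₅ = 10.2 / 0.4364 = 23.3731%.

23.37% P₂O₅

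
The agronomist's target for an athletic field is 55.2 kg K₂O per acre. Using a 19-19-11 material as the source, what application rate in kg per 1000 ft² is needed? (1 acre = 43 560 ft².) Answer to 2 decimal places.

Product per acre = 55.2 / 11% = 501.818 kg.
Convert to per 1000 ft²: 501.818 × 0.0229568 = 11.5202 kg.

11.52 kg of product per thousand sq ft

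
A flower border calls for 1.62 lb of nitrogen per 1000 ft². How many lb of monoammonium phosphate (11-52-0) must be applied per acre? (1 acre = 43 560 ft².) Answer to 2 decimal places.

Product per 1000 ft² = 1.62 / 11% = 14.7273 lb.
Convert to per acre: 14.7273 × 43.56 = 641.52 lb.

641.52 lb of product per acre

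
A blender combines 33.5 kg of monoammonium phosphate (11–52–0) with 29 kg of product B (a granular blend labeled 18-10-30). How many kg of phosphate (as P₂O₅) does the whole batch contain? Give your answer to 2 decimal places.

P₂O₅ mass = 52%×33.5 + 10%×29 = 20.32 kg.

20.32 kg P₂O₅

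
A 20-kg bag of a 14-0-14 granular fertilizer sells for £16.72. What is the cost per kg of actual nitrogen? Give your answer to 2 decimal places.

N in bag = 20 × 14% = 2.8 kg.
Cost per kg N = £16.72 / 2.8 = £5.9714.

£5.97 per kg N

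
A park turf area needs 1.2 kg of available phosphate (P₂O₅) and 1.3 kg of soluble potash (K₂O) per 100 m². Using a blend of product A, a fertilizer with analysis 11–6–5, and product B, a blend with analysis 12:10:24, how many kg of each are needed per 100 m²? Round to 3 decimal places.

With a, b = kg per 100 m² of product A and product B:
P₂O₅: 0.06·a + 0.1·b = 1.2
K₂O: 0.05·a + 0.24·b = 1.3
Eliminate a: (row1) − 0.06/0.05·(row2) → -0.188·b = -0.36, so b = 1.91489.
Back-substitute: a = (1.2 − 0.1·1.91489) / 0.06 = 16.8085.

16.809 kg product A, 1.915 kg product B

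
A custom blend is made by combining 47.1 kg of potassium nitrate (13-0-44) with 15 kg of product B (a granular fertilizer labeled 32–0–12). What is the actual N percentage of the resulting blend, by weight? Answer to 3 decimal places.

17.589% N

Total mass = 47.1 + 15 = 62.1 kg.
N mass = 13%×47.1 + 32%×15 = 10.923 kg.
% N = 10.923 / 62.1 = 17.5894%.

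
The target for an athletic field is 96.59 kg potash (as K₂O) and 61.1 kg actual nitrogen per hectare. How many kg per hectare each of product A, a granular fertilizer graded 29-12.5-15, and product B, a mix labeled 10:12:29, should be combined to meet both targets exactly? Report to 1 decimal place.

116.6 kg product A, 272.7 kg product B

Per-hectare balance (a = product A, b = product B):
K₂O: 0.15·a + 0.29·b = 96.59
N: 0.29·a + 0.1·b = 61.1
Eliminate a: (row1) − 0.15/0.29·(row2) → 0.238276·b = 64.9866, so b = 272.737.
Back-substitute: a = (96.59 − 0.29·272.737) / 0.15 = 116.643.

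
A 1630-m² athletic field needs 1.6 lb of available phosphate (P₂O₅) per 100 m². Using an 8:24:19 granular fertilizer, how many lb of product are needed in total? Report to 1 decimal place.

108.7 lb

Product per 100 m² = 1.6 / 24% = 6.66667 lb.
Total product = 6.66667 × 1630 / 100 = 108.667 lb.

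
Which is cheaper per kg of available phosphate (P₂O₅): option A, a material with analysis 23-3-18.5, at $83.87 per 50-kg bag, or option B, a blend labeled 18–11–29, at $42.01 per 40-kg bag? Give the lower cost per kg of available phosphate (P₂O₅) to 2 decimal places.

$9.55 per kg P₂O₅ (option B)

option A: P₂O₅ per bag = 50 × 3% = 1.5 kg; cost = 83.87 / 1.5 = $55.9133/kg P₂O₅.
option B: P₂O₅ per bag = 40 × 11% = 4.4 kg; cost = 42.01 / 4.4 = $9.5477/kg P₂O₅.
option B is cheaper.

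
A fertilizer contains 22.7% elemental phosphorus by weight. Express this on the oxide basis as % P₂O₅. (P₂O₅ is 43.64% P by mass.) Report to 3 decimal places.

52.016% P₂O₅

%P₂O₅ = 22.7 / 0.4364 = 52.016499%.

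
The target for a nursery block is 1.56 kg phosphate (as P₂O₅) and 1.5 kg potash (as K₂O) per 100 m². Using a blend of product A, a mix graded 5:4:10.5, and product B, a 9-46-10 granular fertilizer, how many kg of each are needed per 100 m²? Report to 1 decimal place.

With a, b = kg per 100 m² of product A and product B:
P₂O₅: 0.04·a + 0.46·b = 1.56
K₂O: 0.105·a + 0.1·b = 1.5
From row1: a = (1.56 − 0.46·b) / 0.04.
Into row2: 0.105·(1.56 − 0.46·b)/0.04 + 0.1·b = 1.5 → b = 2.34312, a = 12.0542.

12.1 kg product A, 2.3 kg product B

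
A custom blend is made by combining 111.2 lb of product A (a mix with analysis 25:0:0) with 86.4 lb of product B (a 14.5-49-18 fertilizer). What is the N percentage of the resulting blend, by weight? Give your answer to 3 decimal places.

Total mass = 111.2 + 86.4 = 197.6 lb.
N mass = 25%×111.2 + 14.5%×86.4 = 40.328 lb.
% N = 40.328 / 197.6 = 20.4089%.

20.409% N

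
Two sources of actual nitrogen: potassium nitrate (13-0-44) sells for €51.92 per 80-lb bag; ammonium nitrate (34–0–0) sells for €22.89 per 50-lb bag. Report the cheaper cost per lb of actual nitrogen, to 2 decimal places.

potassium nitrate: N per bag = 80 × 13% = 10.4 lb; cost = 51.92 / 10.4 = €4.9923/lb N.
ammonium nitrate: N per bag = 50 × 34% = 17 lb; cost = 22.89 / 17 = €1.3465/lb N.
ammonium nitrate is cheaper.

€1.35 per lb N (ammonium nitrate)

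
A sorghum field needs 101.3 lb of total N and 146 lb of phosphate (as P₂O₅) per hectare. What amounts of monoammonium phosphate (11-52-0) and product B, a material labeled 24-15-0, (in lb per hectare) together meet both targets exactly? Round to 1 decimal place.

183.2 lb monoammonium phosphate, 338.1 lb product B

Per-hectare balance (a = monoammonium phosphate, b = product B):
N: 0.11·a + 0.24·b = 101.3
P₂O₅: 0.52·a + 0.15·b = 146
Solving simultaneously: a = 183.241, b = 338.098.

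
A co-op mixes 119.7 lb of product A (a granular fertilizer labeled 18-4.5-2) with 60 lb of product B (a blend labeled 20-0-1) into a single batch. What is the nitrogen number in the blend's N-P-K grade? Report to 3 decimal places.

18.668% N

Total mass = 119.7 + 60 = 179.7 lb.
N mass = 18%×119.7 + 20%×60 = 33.546 lb.
% N = 33.546 / 179.7 = 18.6678%.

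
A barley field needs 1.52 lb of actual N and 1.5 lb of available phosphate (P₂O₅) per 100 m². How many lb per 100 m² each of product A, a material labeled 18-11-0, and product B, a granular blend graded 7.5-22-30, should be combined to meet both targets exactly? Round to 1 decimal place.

7.1 lb product A, 3.3 lb product B

Per-100 m² balance (a = product A, b = product B):
N: 0.18·a + 0.075·b = 1.52
P₂O₅: 0.11·a + 0.22·b = 1.5
Eliminate a: (row1) − 0.18/0.11·(row2) → -0.285·b = -0.934545, so b = 3.27911.
Back-substitute: a = (1.52 − 0.075·3.27911) / 0.18 = 7.07815.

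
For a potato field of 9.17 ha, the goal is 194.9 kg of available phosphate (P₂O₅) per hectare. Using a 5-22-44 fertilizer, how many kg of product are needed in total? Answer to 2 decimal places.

8123.79 kg

Product per hectare = 194.9 / 22% = 885.909 kg.
Total product = 885.909 × 9.17 = 8123.786 kg.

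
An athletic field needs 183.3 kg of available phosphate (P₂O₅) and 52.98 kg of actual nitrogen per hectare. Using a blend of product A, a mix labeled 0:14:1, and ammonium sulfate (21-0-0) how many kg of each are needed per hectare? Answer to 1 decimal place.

1309.3 kg product A, 252.3 kg ammonium sulfate

With a, b = kg per hectare of product A and ammonium sulfate:
P₂O₅: 0.14·a + 0·b = 183.3
N: 0·a + 0.21·b = 52.98
Solving simultaneously: a = 1309.29, b = 252.286.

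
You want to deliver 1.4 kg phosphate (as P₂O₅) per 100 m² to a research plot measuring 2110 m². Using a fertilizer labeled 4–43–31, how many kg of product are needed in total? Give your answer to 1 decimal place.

68.7 kg

Product per 100 m² = 1.4 / 43% = 3.25581 kg.
Total product = 3.25581 × 2110 / 100 = 68.6977 kg.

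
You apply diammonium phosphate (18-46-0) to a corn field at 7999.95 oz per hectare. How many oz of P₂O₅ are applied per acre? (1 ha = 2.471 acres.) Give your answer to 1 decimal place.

1489.3 oz P₂O₅ per acre

P₂O₅ per hectare = 7999.95 × 46% = 3679.98 oz.
Convert to per acre: 3679.98 × 0.404694 = 1489.27 oz.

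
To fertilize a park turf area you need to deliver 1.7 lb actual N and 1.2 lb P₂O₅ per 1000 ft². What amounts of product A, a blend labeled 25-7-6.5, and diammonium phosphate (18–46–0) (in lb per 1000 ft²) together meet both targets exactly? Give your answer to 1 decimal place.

5.5 lb product A, 1.8 lb diammonium phosphate

Let a = lb of product A, b = lb of diammonium phosphate (per 1000 ft²).
N: 0.25·a + 0.18·b = 1.7
P₂O₅: 0.07·a + 0.46·b = 1.2
Eliminate a: (row1) − 0.25/0.07·(row2) → -1.46286·b = -2.58571, so b = 1.76758.
Back-substitute: a = (1.7 − 0.18·1.76758) / 0.25 = 5.52734.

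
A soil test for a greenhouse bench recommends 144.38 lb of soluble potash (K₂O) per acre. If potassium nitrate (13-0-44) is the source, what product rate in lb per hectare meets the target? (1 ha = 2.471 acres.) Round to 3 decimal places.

Product per acre = 144.38 / 44% = 328.136 lb.
Convert to per hectare: 328.136 × 2.471 = 810.82495 lb.

810.825 lb of product per hectare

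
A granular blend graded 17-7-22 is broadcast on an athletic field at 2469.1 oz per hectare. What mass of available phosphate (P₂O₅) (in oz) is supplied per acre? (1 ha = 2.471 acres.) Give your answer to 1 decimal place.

69.9 oz P₂O₅ per acre

P₂O₅ per hectare = 2469.1 × 7% = 172.837 oz.
Convert to per acre: 172.837 × 0.404694 = 69.9462 oz.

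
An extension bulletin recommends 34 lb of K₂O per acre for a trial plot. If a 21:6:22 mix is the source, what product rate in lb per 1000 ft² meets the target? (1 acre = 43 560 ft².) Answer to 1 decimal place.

Product per acre = 34 / 22% = 154.545 lb.
Convert to per 1000 ft²: 154.545 × 0.0229568 = 3.54788 lb.

3.5 lb of product per thousand sq ft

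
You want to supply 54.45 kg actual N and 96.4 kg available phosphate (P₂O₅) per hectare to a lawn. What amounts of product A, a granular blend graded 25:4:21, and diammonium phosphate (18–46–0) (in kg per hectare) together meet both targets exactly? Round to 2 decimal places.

Let a = kg of product A, b = kg of diammonium phosphate (per hectare).
N: 0.25·a + 0.18·b = 54.45
P₂O₅: 0.04·a + 0.46·b = 96.4
Eliminate b: (row1) − 0.18/0.46·(row2) → 0.234348·a = 16.7283, so a = 71.3822.
Then b = (96.4 − 0.04·71.3822) / 0.46 = 203.358.

71.38 kg product A, 203.36 kg diammonium phosphate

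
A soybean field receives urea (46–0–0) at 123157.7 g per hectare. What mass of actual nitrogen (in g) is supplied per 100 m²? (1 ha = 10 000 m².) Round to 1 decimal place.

566.5 g N per hundred sq m

nitrogen per hectare = 123157.7 × 46% = 56652.5 g.
Convert to per 100 m²: 56652.5 × 0.01 = 566.525 g.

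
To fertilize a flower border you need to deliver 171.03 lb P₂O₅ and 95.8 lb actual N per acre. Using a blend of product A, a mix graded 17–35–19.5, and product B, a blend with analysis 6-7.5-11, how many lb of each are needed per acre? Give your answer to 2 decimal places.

Let a = lb of product A, b = lb of product B (per acre).
P₂O₅: 0.35·a + 0.075·b = 171.03
N: 0.17·a + 0.06·b = 95.8
Solving simultaneously: a = 372.945, b = 539.988.

372.95 lb product A, 539.99 lb product B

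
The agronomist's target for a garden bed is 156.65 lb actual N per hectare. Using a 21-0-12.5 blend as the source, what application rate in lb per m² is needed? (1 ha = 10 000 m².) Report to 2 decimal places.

Product per hectare = 156.65 / 21% = 745.952 lb.
Convert to per m²: 745.952 × 0.0001 = 0.0745952 lb.

0.07 lb of product per sq m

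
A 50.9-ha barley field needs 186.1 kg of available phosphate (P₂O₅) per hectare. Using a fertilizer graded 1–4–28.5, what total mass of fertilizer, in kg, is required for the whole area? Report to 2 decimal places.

236812.25 kg

Product per hectare = 186.1 / 4% = 4652.5 kg.
Total product = 4652.5 × 50.9 = 236812.25 kg.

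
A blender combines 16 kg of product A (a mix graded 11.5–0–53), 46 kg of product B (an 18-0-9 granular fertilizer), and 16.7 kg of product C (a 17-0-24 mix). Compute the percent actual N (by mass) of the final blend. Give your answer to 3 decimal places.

Total mass = 16 + 46 + 16.7 = 78.7 kg.
N mass = 11.5%×16 + 18%×46 + 17%×16.7 = 12.959 kg.
% N = 12.959 / 78.7 = 16.4663%.

16.466% N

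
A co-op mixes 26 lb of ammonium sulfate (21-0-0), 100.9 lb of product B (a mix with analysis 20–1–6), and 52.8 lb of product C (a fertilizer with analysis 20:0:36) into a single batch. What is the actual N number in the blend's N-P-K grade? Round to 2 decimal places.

20.14% N

Total mass = 26 + 100.9 + 52.8 = 179.7 lb.
N mass = 21%×26 + 20%×100.9 + 20%×52.8 = 36.2 lb.
% N = 36.2 / 179.7 = 20.1447%.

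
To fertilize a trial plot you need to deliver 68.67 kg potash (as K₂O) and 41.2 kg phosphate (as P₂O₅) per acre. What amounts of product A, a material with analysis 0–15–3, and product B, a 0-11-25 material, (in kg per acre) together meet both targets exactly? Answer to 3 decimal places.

Per-acre balance (a = product A, b = product B):
K₂O: 0.03·a + 0.25·b = 68.67
P₂O₅: 0.15·a + 0.11·b = 41.2
From row1: a = (68.67 − 0.25·b) / 0.03.
Into row2: 0.15·(68.67 − 0.25·b)/0.03 + 0.11·b = 41.2 → b = 265.0439, a = 80.3012.

80.301 kg product A, 265.044 kg product B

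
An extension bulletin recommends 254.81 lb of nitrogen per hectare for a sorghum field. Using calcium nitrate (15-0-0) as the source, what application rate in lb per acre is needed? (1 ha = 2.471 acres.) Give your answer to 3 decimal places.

Product per hectare = 254.81 / 15% = 1698.73 lb.
Convert to per acre: 1698.73 × 0.404694 = 687.46796 lb.

687.468 lb of product per acre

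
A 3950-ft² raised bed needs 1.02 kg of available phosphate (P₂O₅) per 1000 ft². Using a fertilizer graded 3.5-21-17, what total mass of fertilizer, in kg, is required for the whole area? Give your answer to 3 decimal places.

19.186 kg

Product per 1000 ft² = 1.02 / 21% = 4.85714 kg.
Total product = 4.85714 × 3950 / 1000 = 19.1857 kg.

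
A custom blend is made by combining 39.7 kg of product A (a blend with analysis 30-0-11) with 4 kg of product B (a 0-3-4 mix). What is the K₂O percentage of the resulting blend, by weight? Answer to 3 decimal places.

Total mass = 39.7 + 4 = 43.7 kg.
K₂O mass = 11%×39.7 + 4%×4 = 4.527 kg.
% K₂O = 4.527 / 43.7 = 10.3593%.

10.359% K₂O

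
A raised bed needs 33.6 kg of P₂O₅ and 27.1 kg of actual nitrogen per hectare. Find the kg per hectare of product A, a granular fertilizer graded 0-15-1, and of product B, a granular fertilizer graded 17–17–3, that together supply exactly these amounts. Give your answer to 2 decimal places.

43.33 kg product A, 159.41 kg product B

Per-hectare balance (a = product A, b = product B):
P₂O₅: 0.15·a + 0.17·b = 33.6
N: 0·a + 0.17·b = 27.1
Solving simultaneously: a = 43.3333, b = 159.412.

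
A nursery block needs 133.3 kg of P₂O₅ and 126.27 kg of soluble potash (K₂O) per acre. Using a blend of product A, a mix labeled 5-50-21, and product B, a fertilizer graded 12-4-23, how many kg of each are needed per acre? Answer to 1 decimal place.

240.2 kg product A, 329.7 kg product B

With a, b = kg per acre of product A and product B:
P₂O₅: 0.5·a + 0.04·b = 133.3
K₂O: 0.21·a + 0.23·b = 126.27
From row1: a = (133.3 − 0.04·b) / 0.5.
Into row2: 0.21·(133.3 − 0.04·b)/0.5 + 0.23·b = 126.27 → b = 329.662, a = 240.227.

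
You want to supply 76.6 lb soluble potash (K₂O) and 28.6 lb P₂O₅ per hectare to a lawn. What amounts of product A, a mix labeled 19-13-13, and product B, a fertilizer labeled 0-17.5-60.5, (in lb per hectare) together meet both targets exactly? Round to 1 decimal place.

69.7 lb product A, 111.6 lb product B

Let a = lb of product A, b = lb of product B (per hectare).
K₂O: 0.13·a + 0.605·b = 76.6
P₂O₅: 0.13·a + 0.175·b = 28.6
Eliminate b: (row1) − 0.605/0.175·(row2) → -0.319429·a = -22.2743, so a = 69.7317.
Then b = (28.6 − 0.13·69.7317) / 0.175 = 111.628.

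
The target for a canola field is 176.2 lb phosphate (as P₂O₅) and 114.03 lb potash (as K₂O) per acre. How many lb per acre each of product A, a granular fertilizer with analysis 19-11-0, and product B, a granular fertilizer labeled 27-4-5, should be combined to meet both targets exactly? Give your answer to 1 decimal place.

772.5 lb product A, 2280.6 lb product B

Let a = lb of product A, b = lb of product B (per acre).
P₂O₅: 0.11·a + 0.04·b = 176.2
K₂O: 0·a + 0.05·b = 114.03
Solving simultaneously: a = 772.509, b = 2280.6.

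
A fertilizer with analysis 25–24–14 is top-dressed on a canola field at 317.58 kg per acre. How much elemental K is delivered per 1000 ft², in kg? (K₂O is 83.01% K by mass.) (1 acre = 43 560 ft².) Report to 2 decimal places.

K₂O per acre = 317.58 × 14% = 44.4612 kg.
Elemental K = 44.4612 × 0.8301 = 36.9072 kg per acre.
Convert to per 1000 ft²: 36.9072 × 0.0229568 = 0.847274 kg.

0.85 kg K per thousand sq ft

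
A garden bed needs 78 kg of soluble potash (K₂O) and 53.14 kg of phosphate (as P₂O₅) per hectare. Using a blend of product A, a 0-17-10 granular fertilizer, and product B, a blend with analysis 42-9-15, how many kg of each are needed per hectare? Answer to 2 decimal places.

57.64 kg product A, 481.58 kg product B

With a, b = kg per hectare of product A and product B:
K₂O: 0.1·a + 0.15·b = 78
P₂O₅: 0.17·a + 0.09·b = 53.14
Solving simultaneously: a = 57.6364, b = 481.576.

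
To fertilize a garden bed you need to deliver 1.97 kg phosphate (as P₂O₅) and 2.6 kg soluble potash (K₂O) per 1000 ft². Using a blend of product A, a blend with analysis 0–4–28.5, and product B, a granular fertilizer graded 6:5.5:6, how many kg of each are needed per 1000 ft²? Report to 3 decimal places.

With a, b = kg per 1000 ft² of product A and product B:
P₂O₅: 0.04·a + 0.055·b = 1.97
K₂O: 0.285·a + 0.06·b = 2.6
Eliminate b: (row1) − 0.055/0.06·(row2) → -0.22125·a = -0.413333, so a = 1.86817.
Then b = (2.6 − 0.285·1.86817) / 0.06 = 34.4595.

1.868 kg product A, 34.460 kg product B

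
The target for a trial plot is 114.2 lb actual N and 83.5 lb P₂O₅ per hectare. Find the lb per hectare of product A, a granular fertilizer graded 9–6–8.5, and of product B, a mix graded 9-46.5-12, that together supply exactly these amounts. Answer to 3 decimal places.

1250.700 lb product A, 18.189 lb product B

Let a = lb of product A, b = lb of product B (per hectare).
N: 0.09·a + 0.09·b = 114.2
P₂O₅: 0.06·a + 0.465·b = 83.5
Solving simultaneously: a = 1250.6996, b = 18.1893.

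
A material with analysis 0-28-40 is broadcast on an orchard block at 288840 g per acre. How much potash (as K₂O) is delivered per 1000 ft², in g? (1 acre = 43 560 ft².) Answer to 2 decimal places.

2652.34 g K₂O per thousand sq ft

K₂O per acre = 288840 × 40% = 115536 g.
Convert to per 1000 ft²: 115536 × 0.0229568 = 2652.342 g.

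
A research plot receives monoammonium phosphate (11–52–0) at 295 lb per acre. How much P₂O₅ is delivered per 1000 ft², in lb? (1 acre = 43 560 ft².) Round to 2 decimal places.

P₂O₅ per acre = 295 × 52% = 153.4 lb.
Convert to per 1000 ft²: 153.4 × 0.0229568 = 3.52158 lb.

3.52 lb P₂O₅ per thousand sq ft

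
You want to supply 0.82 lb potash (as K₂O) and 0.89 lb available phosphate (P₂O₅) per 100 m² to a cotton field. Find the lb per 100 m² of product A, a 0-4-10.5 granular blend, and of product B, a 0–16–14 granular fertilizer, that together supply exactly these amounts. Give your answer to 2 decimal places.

0.59 lb product A, 5.42 lb product B

With a, b = lb per 100 m² of product A and product B:
K₂O: 0.105·a + 0.14·b = 0.82
P₂O₅: 0.04·a + 0.16·b = 0.89
From row1: a = (0.82 − 0.14·b) / 0.105.
Into row2: 0.04·(0.82 − 0.14·b)/0.105 + 0.16·b = 0.89 → b = 5.41518, a = 0.589286.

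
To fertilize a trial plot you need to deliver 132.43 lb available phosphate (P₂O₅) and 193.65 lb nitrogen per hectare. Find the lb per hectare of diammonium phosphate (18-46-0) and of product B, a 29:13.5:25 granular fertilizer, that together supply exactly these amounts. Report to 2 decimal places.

112.39 lb diammonium phosphate, 598.00 lb product B

Per-hectare balance (a = diammonium phosphate, b = product B):
P₂O₅: 0.46·a + 0.135·b = 132.43
N: 0.18·a + 0.29·b = 193.65
Eliminate a: (row1) − 0.46/0.18·(row2) → -0.606111·b = -362.453, so b = 597.998.
Back-substitute: a = (132.43 − 0.135·597.998) / 0.46 = 112.392.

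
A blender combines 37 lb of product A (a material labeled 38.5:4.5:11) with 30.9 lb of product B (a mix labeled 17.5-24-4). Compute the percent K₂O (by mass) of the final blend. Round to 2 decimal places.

7.81% K₂O

Total mass = 37 + 30.9 = 67.9 lb.
K₂O mass = 11%×37 + 4%×30.9 = 5.306 lb.
% K₂O = 5.306 / 67.9 = 7.81443%.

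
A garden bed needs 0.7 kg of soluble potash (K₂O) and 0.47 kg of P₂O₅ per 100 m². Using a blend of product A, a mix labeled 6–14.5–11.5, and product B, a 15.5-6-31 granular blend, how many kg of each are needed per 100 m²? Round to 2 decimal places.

Per-100 m² balance (a = product A, b = product B):
K₂O: 0.115·a + 0.31·b = 0.7
P₂O₅: 0.145·a + 0.06·b = 0.47
Eliminate b: (row1) − 0.31/0.06·(row2) → -0.634167·a = -1.72833, so a = 2.72536.
Then b = (0.47 − 0.145·2.72536) / 0.06 = 1.24704.

2.73 kg product A, 1.25 kg product B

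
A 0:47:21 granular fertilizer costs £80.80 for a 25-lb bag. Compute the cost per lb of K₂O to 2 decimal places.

£15.39 per lb K₂O

K₂O in bag = 25 × 21% = 5.25 lb.
Cost per lb K₂O = £80.80 / 5.25 = £15.3905.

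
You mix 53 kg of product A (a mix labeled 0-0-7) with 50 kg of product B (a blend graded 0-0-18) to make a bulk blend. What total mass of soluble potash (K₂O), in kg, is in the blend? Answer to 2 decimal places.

K₂O mass = 7%×53 + 18%×50 = 12.71 kg.

12.71 kg K₂O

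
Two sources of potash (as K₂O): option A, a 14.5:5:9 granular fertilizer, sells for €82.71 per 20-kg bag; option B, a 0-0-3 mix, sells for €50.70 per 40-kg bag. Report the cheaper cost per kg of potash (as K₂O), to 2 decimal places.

€42.25 per kg K₂O (option B)

option A: K₂O per bag = 20 × 9% = 1.8 kg; cost = 82.71 / 1.8 = €45.9500/kg K₂O.
option B: K₂O per bag = 40 × 3% = 1.2 kg; cost = 50.70 / 1.2 = €42.2500/kg K₂O.
option B is cheaper.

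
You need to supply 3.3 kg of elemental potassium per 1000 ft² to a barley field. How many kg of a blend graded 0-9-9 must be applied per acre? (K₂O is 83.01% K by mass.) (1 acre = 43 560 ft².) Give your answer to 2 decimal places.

As K₂O: 3.3 / 0.8301 = 3.97542 kg per 1000 ft².
Product per 1000 ft² = 3.97542 / 9% = 44.1714 kg.
Convert to per acre: 44.1714 × 43.56 = 1924.106 kg.

1924.11 kg of product per acre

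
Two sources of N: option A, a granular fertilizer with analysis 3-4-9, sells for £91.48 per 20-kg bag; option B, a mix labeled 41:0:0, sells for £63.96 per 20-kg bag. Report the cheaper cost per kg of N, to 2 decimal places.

option A: N per bag = 20 × 3% = 0.6 kg; cost = 91.48 / 0.6 = £152.4667/kg N.
option B: N per bag = 20 × 41% = 8.2 kg; cost = 63.96 / 8.2 = £7.8000/kg N.
option B is cheaper.

£7.80 per kg N (option B)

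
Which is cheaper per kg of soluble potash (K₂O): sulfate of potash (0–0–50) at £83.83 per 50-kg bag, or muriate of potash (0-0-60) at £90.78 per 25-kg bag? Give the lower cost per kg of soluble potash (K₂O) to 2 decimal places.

£3.35 per kg K₂O (sulfate of potash)

sulfate of potash: K₂O per bag = 50 × 50% = 25 kg; cost = 83.83 / 25 = £3.3532/kg K₂O.
muriate of potash: K₂O per bag = 25 × 60% = 15 kg; cost = 90.78 / 15 = £6.0520/kg K₂O.
sulfate of potash is cheaper.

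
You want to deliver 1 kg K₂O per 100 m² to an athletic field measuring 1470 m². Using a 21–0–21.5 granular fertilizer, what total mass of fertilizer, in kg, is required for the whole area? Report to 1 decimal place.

68.4 kg

Product per 100 m² = 1 / 21.5% = 4.65116 kg.
Total product = 4.65116 × 1470 / 100 = 68.3721 kg.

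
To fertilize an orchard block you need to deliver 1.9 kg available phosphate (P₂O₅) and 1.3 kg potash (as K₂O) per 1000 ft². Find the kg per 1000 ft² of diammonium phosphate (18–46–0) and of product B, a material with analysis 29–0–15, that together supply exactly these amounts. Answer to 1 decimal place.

Let a = kg of diammonium phosphate, b = kg of product B (per 1000 ft²).
P₂O₅: 0.46·a + 0·b = 1.9
K₂O: 0·a + 0.15·b = 1.3
Solving simultaneously: a = 4.13043, b = 8.66667.

4.1 kg diammonium phosphate, 8.7 kg product B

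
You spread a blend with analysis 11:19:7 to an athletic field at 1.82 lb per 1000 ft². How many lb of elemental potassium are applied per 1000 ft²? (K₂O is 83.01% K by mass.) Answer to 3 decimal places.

K₂O per 1000 ft² = 1.82 × 7% = 0.1274 lb.
Elemental K = 0.1274 × 0.8301 = 0.105755 lb per 1000 ft².

0.106 lb K per thousand sq ft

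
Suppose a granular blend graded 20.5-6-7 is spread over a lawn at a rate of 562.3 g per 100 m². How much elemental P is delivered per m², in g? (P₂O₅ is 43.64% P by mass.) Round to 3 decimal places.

0.147 g P per sq m

P₂O₅ per 100 m² = 562.3 × 6% = 33.738 g.
Elemental P = 33.738 × 0.4364 = 14.7233 g per 100 m².
Convert to per m²: 14.7233 × 0.01 = 0.147233 g.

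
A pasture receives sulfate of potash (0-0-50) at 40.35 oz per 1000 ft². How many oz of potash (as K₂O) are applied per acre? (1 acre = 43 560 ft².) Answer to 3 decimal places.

K₂O per 1000 ft² = 40.35 × 50% = 20.175 oz.
Convert to per acre: 20.175 × 43.56 = 878.823 oz.

878.823 oz K₂O per acre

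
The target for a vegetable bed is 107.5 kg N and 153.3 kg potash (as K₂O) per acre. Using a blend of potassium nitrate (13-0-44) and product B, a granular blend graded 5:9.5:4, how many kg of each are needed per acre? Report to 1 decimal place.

200.3 kg potassium nitrate, 1629.2 kg product B

Per-acre balance (a = potassium nitrate, b = product B):
N: 0.13·a + 0.05·b = 107.5
K₂O: 0.44·a + 0.04·b = 153.3
Eliminate b: (row1) − 0.05/0.04·(row2) → -0.42·a = -84.125, so a = 200.298.
Then b = (153.3 − 0.44·200.298) / 0.04 = 1629.23.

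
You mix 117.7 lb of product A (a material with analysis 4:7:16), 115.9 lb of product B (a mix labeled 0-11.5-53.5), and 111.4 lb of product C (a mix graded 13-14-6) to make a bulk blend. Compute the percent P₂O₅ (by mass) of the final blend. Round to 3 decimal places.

Total mass = 117.7 + 115.9 + 111.4 = 345 lb.
P₂O₅ mass = 7%×117.7 + 11.5%×115.9 + 14%×111.4 = 37.1635 lb.
% P₂O₅ = 37.1635 / 345 = 10.77203%.

10.772% P₂O₅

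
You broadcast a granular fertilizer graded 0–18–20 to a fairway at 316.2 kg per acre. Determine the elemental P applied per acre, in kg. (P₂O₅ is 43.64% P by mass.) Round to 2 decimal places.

24.84 kg P per acre

P₂O₅ per acre = 316.2 × 18% = 56.916 kg.
Elemental P = 56.916 × 0.4364 = 24.8381 kg per acre.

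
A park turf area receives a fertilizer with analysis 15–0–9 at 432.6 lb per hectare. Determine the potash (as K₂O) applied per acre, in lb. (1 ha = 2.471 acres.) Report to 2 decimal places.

15.76 lb K₂O per acre

K₂O per hectare = 432.6 × 9% = 38.934 lb.
Convert to per acre: 38.934 × 0.404694 = 15.7564 lb.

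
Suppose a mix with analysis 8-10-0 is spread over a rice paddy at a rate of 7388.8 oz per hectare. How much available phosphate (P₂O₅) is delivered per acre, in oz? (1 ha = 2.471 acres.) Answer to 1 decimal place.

299.0 oz P₂O₅ per acre

P₂O₅ per hectare = 7388.8 × 10% = 738.88 oz.
Convert to per acre: 738.88 × 0.404694 = 299.021 oz.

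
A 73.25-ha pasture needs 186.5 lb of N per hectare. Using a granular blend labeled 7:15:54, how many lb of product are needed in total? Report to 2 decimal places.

195158.93 lb

Product per hectare = 186.5 / 7% = 2664.29 lb.
Total product = 2664.29 × 73.25 = 195158.929 lb.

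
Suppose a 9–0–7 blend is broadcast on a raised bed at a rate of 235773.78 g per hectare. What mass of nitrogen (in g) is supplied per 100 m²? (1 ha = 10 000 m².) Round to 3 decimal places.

212.196 g N per hundred sq m

nitrogen per hectare = 235773.78 × 9% = 21219.6 g.
Convert to per 100 m²: 21219.6 × 0.01 = 212.1964 g.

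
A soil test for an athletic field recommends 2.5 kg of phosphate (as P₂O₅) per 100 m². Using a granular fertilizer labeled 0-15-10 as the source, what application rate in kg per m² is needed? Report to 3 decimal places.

0.167 kg of product per sq m

Product per 100 m² = 2.5 / 15% = 16.6667 kg.
Convert to per m²: 16.6667 × 0.01 = 0.166667 kg.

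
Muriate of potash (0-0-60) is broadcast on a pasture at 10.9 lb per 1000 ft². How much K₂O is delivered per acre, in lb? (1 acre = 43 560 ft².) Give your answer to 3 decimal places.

K₂O per 1000 ft² = 10.9 × 60% = 6.54 lb.
Convert to per acre: 6.54 × 43.56 = 284.8824 lb.

284.882 lb K₂O per acre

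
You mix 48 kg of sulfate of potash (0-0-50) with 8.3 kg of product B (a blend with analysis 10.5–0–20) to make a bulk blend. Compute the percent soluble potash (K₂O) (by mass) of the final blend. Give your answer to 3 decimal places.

45.577% K₂O

Total mass = 48 + 8.3 = 56.3 kg.
K₂O mass = 50%×48 + 20%×8.3 = 25.66 kg.
% K₂O = 25.66 / 56.3 = 45.5773%.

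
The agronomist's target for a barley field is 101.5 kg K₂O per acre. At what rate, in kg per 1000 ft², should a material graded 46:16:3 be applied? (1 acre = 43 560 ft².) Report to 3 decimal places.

Product per acre = 101.5 / 3% = 3383.33 kg.
Convert to per 1000 ft²: 3383.33 × 0.0229568 = 77.6706 kg.

77.671 kg of product per thousand sq ft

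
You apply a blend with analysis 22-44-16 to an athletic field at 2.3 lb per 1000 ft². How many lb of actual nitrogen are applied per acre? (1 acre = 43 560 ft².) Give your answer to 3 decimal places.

nitrogen per 1000 ft² = 2.3 × 22% = 0.506 lb.
Convert to per acre: 0.506 × 43.56 = 22.0414 lb.

22.041 lb N per acre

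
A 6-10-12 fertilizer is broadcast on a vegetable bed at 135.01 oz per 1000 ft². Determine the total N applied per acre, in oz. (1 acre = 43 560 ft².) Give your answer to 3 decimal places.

352.862 oz N per acre

nitrogen per 1000 ft² = 135.01 × 6% = 8.1006 oz.
Convert to per acre: 8.1006 × 43.56 = 352.8621 oz.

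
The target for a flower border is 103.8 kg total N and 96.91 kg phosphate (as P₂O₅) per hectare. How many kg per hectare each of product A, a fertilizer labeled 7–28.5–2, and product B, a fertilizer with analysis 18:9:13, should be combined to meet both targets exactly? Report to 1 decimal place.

180.0 kg product A, 506.7 kg product B

Per-hectare balance (a = product A, b = product B):
N: 0.07·a + 0.18·b = 103.8
P₂O₅: 0.285·a + 0.09·b = 96.91
Eliminate a: (row1) − 0.07/0.285·(row2) → 0.157895·b = 79.9975, so b = 506.651.
Back-substitute: a = (103.8 − 0.18·506.651) / 0.07 = 180.04.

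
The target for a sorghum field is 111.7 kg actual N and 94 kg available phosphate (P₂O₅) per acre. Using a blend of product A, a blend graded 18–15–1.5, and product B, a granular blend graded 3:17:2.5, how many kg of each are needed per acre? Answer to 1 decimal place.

Per-acre balance (a = product A, b = product B):
N: 0.18·a + 0.03·b = 111.7
P₂O₅: 0.15·a + 0.17·b = 94
Eliminate a: (row1) − 0.18/0.15·(row2) → -0.174·b = -1.1, so b = 6.32184.
Back-substitute: a = (111.7 − 0.03·6.32184) / 0.18 = 619.502.

619.5 kg product A, 6.3 kg product B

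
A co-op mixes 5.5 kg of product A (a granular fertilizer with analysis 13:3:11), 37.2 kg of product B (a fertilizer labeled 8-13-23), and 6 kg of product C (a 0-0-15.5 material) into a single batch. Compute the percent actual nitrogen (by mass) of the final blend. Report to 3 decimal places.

Total mass = 5.5 + 37.2 + 6 = 48.7 kg.
N mass = 13%×5.5 + 8%×37.2 + 0%×6 = 3.691 kg.
% N = 3.691 / 48.7 = 7.57906%.

7.579% N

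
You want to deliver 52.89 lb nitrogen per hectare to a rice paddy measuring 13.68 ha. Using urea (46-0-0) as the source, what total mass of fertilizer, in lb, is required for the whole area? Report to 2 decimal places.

1572.90 lb

Product per hectare = 52.89 / 46% = 114.978 lb.
Total product = 114.978 × 13.68 = 1572.903 lb.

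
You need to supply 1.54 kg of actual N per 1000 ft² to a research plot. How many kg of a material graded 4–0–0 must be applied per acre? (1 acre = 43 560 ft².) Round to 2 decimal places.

1677.06 kg of product per acre

Product per 1000 ft² = 1.54 / 4% = 38.5 kg.
Convert to per acre: 38.5 × 43.56 = 1677.06 kg.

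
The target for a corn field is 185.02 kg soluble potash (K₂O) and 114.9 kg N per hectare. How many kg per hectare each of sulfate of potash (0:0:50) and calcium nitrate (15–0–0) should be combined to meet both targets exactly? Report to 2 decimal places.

Per-hectare balance (a = sulfate of potash, b = calcium nitrate):
K₂O: 0.5·a + 0·b = 185.02
N: 0·a + 0.15·b = 114.9
Solving simultaneously: a = 370.04, b = 766.

370.04 kg sulfate of potash, 766.00 kg calcium nitrate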